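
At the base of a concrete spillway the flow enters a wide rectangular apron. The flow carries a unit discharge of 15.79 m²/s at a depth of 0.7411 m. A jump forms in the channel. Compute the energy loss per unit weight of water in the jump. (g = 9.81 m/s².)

V₁ = q/y₁ = 15.79/0.7411 = 21.31 m/s. Fr₁ = V₁/√(g·y₁) = 21.31/√(9.81×0.7411) = 7.902.
By Bélanger, y₂/y₁ = ½[√(1 + 8Fr₁²) − 1] = ½[√500.52 − 1] = 10.69.
y₂ = 10.69 × 0.7411 = 7.920 m.
V₂ = q/y₂ = 15.79/7.920 = 1.994 m/s. E₁ = y₁ + V₁²/2g = 23.88 m; E₂ = y₂ + V₂²/2g = 8.122 m. ΔE = E₁ − E₂ = 15.76 m.

ΔE = 15.76 m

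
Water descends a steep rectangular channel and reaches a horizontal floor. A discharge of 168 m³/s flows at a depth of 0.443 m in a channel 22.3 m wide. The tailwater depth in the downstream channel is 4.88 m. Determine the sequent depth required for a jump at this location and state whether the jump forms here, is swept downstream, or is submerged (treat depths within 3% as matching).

y₂ = 4.89 m; the jump forms here

q = Q/b = 168/22.3 = 7.53 m²/s; V₁ = q/y₁ = 17.0 m/s. Fr₁ = V₁/√(g·y₁) = 8.16.
Conjugate-depth relation: y₂/y₁ = ½[√(1 + 8Fr₁²) − 1] = ½[√533.4 − 1] = 11.0.
y₂ = 11.0 × 0.443 = 4.89 m.
Tailwater y_tw = 4.88 m: y_tw ≈ y₂, so the jump forms here.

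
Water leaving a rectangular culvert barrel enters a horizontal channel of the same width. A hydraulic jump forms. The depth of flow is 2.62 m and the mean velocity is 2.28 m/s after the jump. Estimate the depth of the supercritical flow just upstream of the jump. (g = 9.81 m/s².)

Fr₂ = V₂/√(g·y₂) = 2.28/√(9.81×2.62) = 0.450.
Since the conjugate-depth ratio holds either way, y₁/y₂ = ½[√(1 + 8Fr₂²) − 1] = ½[√2.618 − 1] = 0.309.
y₁ = 0.309 × 2.62 = 0.810 m.

y₁ = 0.810 m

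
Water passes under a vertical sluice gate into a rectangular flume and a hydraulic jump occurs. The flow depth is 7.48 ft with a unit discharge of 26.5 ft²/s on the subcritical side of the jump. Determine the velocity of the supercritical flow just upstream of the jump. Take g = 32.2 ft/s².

V₁ = 37.2 ft/s

V₂ = q/y₂ = 26.5/7.48 = 3.54 ft/s; Fr₂ = V₂/√(g·y₂) = 0.228.
Since the conjugate-depth ratio holds either way, y₁/y₂ = ½[√(1 + 8Fr₂²) − 1] = ½[√1.417 − 1] = 0.0952.
y₁ = 0.0952 × 7.48 = 0.712 ft.
V₁ = q/y₁ = 26.5/0.712 = 37.2 ft/s.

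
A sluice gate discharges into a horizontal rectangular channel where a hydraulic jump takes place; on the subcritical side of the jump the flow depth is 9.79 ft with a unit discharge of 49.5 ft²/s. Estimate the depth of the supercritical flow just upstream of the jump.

V₂ = q/y₂ = 49.5/9.79 = 5.06 ft/s; Fr₂ = V₂/√(g·y₂) = 0.285.
The Bélanger relation is symmetric: y₁/y₂ = ½[√(1 + 8Fr₂²) − 1] = ½[√1.649 − 1] = 0.142.
y₁ = 0.142 × 9.79 = 1.39 ft.

y₁ = 1.39 ft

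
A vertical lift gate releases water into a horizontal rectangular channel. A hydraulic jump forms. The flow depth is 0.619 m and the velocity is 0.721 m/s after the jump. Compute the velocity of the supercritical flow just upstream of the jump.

V₁ = 4.84 m/s

Fr₂ = V₂/√(g·y₂) = 0.721/√(9.81×0.619) = 0.293.
The Bélanger relation is symmetric: y₁/y₂ = ½[√(1 + 8Fr₂²) − 1] = ½[√1.685 − 1] = 0.149.
y₁ = 0.149 × 0.619 = 0.0922 m.
V₁ = q/y₁ = 0.446/0.0922 = 4.84 m/s.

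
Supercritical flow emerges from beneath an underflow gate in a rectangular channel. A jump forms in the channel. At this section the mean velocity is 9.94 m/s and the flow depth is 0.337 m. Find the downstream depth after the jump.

Fr₁ = V₁/√(g·y₁) = 9.94/√(9.81×0.337) = 5.47.
From the momentum equation for a rectangular channel, y₂/y₁ = ½[√(1 + 8Fr₁²) − 1] = ½[√240.1 − 1] = 7.25.
y₂ = 7.25 × 0.337 = 2.44 m.

y₂ = 2.44 m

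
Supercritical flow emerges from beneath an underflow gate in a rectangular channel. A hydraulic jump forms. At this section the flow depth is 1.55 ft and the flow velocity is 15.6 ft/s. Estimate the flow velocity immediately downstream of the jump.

Fr₁ = V₁/√(g·y₁) = 15.6/√(32.2×1.55) = 2.21.
Conjugate-depth relation: y₂/y₁ = ½[√(1 + 8Fr₁²) − 1] = ½[√40.01 − 1] = 2.66.
y₂ = 2.66 × 1.55 = 4.13 ft.
q = V₁·y₁ = 15.6 × 1.55 = 24.2 ft²/s.
V₂ = q/y₂ = 24.2/4.13 = 5.86 ft/s.

V₂ = 5.86 ft/s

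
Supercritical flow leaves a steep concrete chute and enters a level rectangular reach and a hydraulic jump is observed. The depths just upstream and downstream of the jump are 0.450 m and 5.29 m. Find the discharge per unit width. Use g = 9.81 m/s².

q = 8.19 m²/s

For a rectangular channel the momentum equation gives q² = ½·g·y₁·y₂·(y₁ + y₂) = ½×9.81×0.450×5.29×5.74 = 67.0.
q = √67.0 = 8.19 m²/s.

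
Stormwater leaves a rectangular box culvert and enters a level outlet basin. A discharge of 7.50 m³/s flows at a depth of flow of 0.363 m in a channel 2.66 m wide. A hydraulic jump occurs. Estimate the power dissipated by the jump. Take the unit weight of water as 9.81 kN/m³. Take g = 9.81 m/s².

q = Q/b = 7.50/2.66 = 2.82 m²/s; V₁ = q/y₁ = 7.77 m/s. Fr₁ = V₁/√(g·y₁) = 4.12.
Conjugate-depth relation: y₂/y₁ = ½[√(1 + 8Fr₁²) − 1] = ½[√136.5 − 1] = 5.34.
y₂ = 5.34 × 0.363 = 1.94 m.
V₂ = q/y₂ = 2.82/1.94 = 1.45 m/s. E₁ = y₁ + V₁²/2g = 3.44 m; E₂ = y₂ + V₂²/2g = 2.05 m. ΔE = E₁ − E₂ = 1.39 m.
P = γ·Q·ΔE = 9.81 × 7.50 × 1.39 = 102 kW.

P = 102 kW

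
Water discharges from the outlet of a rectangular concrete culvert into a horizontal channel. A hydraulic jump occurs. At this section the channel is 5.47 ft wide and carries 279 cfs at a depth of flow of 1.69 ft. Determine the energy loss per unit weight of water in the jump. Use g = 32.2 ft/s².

ΔE = 6.36 ft

q = Q/b = 279/5.47 = 51.0 ft²/s; V₁ = q/y₁ = 30.2 ft/s. Fr₁ = V₁/√(g·y₁) = 4.09.
Bélanger equation: y₂/y₁ = ½[√(1 + 8Fr₁²) − 1] = ½[√134.9 − 1] = 5.31.
y₂ = 5.31 × 1.69 = 8.97 ft.
Head loss: ΔE = (y₂ − y₁)³/(4y₁y₂) = (8.97 − 1.69)³/(4×1.69×8.97) = 386/60.6 = 6.36 ft.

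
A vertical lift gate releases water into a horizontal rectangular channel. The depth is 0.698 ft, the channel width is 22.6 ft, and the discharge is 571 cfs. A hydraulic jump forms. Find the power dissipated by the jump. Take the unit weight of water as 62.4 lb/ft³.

P = 885 hp

q = Q/b = 571/22.6 = 25.3 ft²/s; V₁ = q/y₁ = 36.2 ft/s. Fr₁ = V₁/√(g·y₁) = 7.64.
By Bélanger, y₂/y₁ = ½[√(1 + 8Fr₁²) − 1] = ½[√467.4 − 1] = 10.3.
y₂ = 10.3 × 0.698 = 7.20 ft.
V₂ = q/y₂ = 25.3/7.20 = 3.51 ft/s. E₁ = y₁ + V₁²/2g = 21.0 ft; E₂ = y₂ + V₂²/2g = 7.39 ft. ΔE = E₁ − E₂ = 13.7 ft.
P = γ·Q·ΔE/550 = 62.4 × 571 × 13.7 / 550 = 885 hp.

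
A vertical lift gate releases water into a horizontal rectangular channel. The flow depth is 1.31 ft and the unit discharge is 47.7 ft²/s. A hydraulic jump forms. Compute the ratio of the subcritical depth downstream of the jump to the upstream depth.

V₁ = q/y₁ = 47.7/1.31 = 36.4 ft/s. Fr₁ = V₁/√(g·y₁) = 36.4/√(32.2×1.31) = 5.61.
Conjugate-depth relation: y₂/y₁ = ½[√(1 + 8Fr₁²) − 1] = ½[√252.5 − 1] = 7.44.

y₂/y₁ = 7.44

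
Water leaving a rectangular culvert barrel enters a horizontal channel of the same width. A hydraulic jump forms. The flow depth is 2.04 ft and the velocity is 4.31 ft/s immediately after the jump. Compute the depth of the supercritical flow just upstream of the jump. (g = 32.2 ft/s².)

Fr₂ = V₂/√(g·y₂) = 4.31/√(32.2×2.04) = 0.532.
Applying the sequent-depth relation in reverse, y₁/y₂ = ½[√(1 + 8Fr₂²) − 1] = ½[√3.262 − 1] = 0.403.
y₁ = 0.403 × 2.04 = 0.822 ft.

y₁ = 0.822 ft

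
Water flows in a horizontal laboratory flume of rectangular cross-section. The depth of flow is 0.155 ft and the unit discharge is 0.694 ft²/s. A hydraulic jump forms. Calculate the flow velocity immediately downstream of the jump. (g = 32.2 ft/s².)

V₁ = q/y₁ = 0.694/0.155 = 4.48 ft/s. Fr₁ = V₁/√(g·y₁) = 4.48/√(32.2×0.155) = 2.00.
By Bélanger, y₂/y₁ = ½[√(1 + 8Fr₁²) − 1] = ½[√33.13 − 1] = 2.38.
y₂ = 2.38 × 0.155 = 0.369 ft.
V₂ = q/y₂ = 0.694/0.369 = 1.88 ft/s.

V₂ = 1.88 ft/s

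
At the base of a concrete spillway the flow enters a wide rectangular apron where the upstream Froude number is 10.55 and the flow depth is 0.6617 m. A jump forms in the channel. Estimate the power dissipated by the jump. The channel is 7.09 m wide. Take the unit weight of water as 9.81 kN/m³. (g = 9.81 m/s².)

P = 34344 kW

Fr₁ = 10.55 (given).
Bélanger equation: y₂/y₁ = ½[√(1 + 8Fr₁²) − 1] = ½[√891.42 − 1] = 14.43.
y₂ = 14.43 × 0.6617 = 9.547 m.
Head loss: ΔE = (y₂ − y₁)³/(4y₁y₂) = (9.547 − 0.6617)³/(4×0.6617×9.547) = 701.5/25.27 = 27.76 m.
V₁ = Fr₁·√(g·y₁) = 10.55×√(9.81×0.6617) = 26.88 m/s; q = V₁·y₁ = 17.79 m²/s. Q = q·b = 17.79 × 7.09 = 126.1 m³/s. P = γ·Q·ΔE = 9.81 × 126.1 × 27.76 = 34344 kW.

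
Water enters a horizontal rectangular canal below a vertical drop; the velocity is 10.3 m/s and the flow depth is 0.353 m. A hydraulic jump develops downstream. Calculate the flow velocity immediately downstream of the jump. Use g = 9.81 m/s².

V₂ = 1.40 m/s

Fr₁ = V₁/√(g·y₁) = 10.3/√(9.81×0.353) = 5.53.
Sequent-depth ratio: y₂/y₁ = ½[√(1 + 8Fr₁²) − 1] = ½[√246.1 − 1] = 7.34.
y₂ = 7.34 × 0.353 = 2.59 m.
q = V₁·y₁ = 10.3 × 0.353 = 3.64 m²/s.
V₂ = q/y₂ = 3.64/2.59 = 1.40 m/s.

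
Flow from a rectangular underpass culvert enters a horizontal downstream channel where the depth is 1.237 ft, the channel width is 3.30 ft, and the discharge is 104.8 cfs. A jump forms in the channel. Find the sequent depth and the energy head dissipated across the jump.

q = Q/b = 104.8/3.30 = 31.76 ft²/s; V₁ = q/y₁ = 25.67 ft/s. Fr₁ = V₁/√(g·y₁) = 4.068.
By Bélanger, y₂/y₁ = ½[√(1 + 8Fr₁²) − 1] = ½[√133.38 − 1] = 5.274.
y₂ = 5.274 × 1.237 = 6.525 ft.
Head loss: ΔE = (y₂ − y₁)³/(4y₁y₂) = (6.525 − 1.237)³/(4×1.237×6.525) = 147.8/32.28 = 4.579 ft.

y₂ = 6.525 ft; ΔE = 4.579 ft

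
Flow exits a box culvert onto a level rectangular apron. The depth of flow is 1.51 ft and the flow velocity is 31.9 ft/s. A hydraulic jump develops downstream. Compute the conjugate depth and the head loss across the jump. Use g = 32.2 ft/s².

Fr₁ = V₁/√(g·y₁) = 31.9/√(32.2×1.51) = 4.57.
Bélanger equation: y₂/y₁ = ½[√(1 + 8Fr₁²) − 1] = ½[√168.4 − 1] = 5.99.
y₂ = 5.99 × 1.51 = 9.04 ft.
q = V₁·y₁ = 31.9 × 1.51 = 48.2 ft²/s. V₂ = q/y₂ = 48.2/9.04 = 5.33 ft/s. E₁ = y₁ + V₁²/2g = 17.3 ft; E₂ = y₂ + V₂²/2g = 9.48 ft. ΔE = E₁ − E₂ = 7.83 ft.

y₂ = 9.04 ft; ΔE = 7.83 ft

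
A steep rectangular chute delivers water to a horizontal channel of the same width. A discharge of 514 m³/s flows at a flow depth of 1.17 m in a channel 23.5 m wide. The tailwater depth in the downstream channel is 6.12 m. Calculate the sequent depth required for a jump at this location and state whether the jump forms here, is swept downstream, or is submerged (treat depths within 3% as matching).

q = Q/b = 514/23.5 = 21.9 m²/s; V₁ = q/y₁ = 18.7 m/s. Fr₁ = V₁/√(g·y₁) = 5.52.
Sequent-depth ratio: y₂/y₁ = ½[√(1 + 8Fr₁²) − 1] = ½[√244.6 − 1] = 7.32.
y₂ = 7.32 × 1.17 = 8.56 m.
Tailwater y_tw = 6.12 m: y_tw < y₂, so the jump is swept downstream.

y₂ = 8.56 m; the jump is swept downstream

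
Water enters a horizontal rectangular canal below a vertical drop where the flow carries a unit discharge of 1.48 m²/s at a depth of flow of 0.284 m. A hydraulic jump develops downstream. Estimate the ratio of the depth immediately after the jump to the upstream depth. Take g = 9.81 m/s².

y₂/y₁ = 3.94

V₁ = q/y₁ = 1.48/0.284 = 5.21 m/s. Fr₁ = V₁/√(g·y₁) = 5.21/√(9.81×0.284) = 3.12.
By Bélanger, y₂/y₁ = ½[√(1 + 8Fr₁²) − 1] = ½[√78.98 − 1] = 3.94.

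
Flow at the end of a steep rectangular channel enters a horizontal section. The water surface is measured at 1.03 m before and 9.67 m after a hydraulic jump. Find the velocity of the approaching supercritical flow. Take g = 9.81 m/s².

For a rectangular channel the momentum equation gives q² = ½·g·y₁·y₂·(y₁ + y₂) = ½×9.81×1.03×9.67×10.7 = 523.
q = √523 = 22.9 m²/s.
V₁ = q/y₁ = 22.9/1.03 = 22.2 m/s.

V₁ = 22.2 m/s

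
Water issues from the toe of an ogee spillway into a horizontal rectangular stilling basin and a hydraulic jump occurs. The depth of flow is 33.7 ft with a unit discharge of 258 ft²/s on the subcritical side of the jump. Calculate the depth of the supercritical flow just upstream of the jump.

y₁ = 3.31 ft

V₂ = q/y₂ = 258/33.7 = 7.66 ft/s; Fr₂ = V₂/√(g·y₂) = 0.232.
From the momentum equation (using Fr₂), y₁/y₂ = ½[√(1 + 8Fr₂²) − 1] = ½[√1.432 − 1] = 0.0984.
y₁ = 0.0984 × 33.7 = 3.31 ft.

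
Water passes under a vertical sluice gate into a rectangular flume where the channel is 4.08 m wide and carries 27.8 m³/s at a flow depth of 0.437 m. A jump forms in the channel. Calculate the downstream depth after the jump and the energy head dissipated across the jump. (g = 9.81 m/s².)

q = Q/b = 27.8/4.08 = 6.81 m²/s; V₁ = q/y₁ = 15.6 m/s. Fr₁ = V₁/√(g·y₁) = 7.53.
From the momentum equation for a rectangular channel, y₂/y₁ = ½[√(1 + 8Fr₁²) − 1] = ½[√454.7 − 1] = 10.2.
y₂ = 10.2 × 0.437 = 4.44 m.
V₂ = q/y₂ = 6.81/4.44 = 1.53 m/s. E₁ = y₁ + V₁²/2g = 12.8 m; E₂ = y₂ + V₂²/2g = 4.56 m. ΔE = E₁ − E₂ = 8.27 m.

y₂ = 4.44 m; ΔE = 8.27 m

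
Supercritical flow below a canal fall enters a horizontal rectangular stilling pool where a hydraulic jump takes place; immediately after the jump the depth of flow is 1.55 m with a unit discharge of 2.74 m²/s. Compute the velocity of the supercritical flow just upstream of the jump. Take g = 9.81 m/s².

V₁ = 5.65 m/s

V₂ = q/y₂ = 2.74/1.55 = 1.77 m/s; Fr₂ = V₂/√(g·y₂) = 0.453.
The Bélanger relation is symmetric: y₁/y₂ = ½[√(1 + 8Fr₂²) − 1] = ½[√2.644 − 1] = 0.313.
y₁ = 0.313 × 1.55 = 0.485 m.
V₁ = q/y₁ = 2.74/0.485 = 5.65 m/s.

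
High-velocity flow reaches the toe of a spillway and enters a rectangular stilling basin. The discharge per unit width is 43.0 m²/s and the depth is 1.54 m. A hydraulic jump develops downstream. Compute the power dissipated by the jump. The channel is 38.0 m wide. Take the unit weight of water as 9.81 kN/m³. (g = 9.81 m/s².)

V₁ = q/y₁ = 43.0/1.54 = 27.9 m/s. Fr₁ = V₁/√(g·y₁) = 27.9/√(9.81×1.54) = 7.18.
From the momentum equation for a rectangular channel, y₂/y₁ = ½[√(1 + 8Fr₁²) − 1] = ½[√413.9 − 1] = 9.67.
y₂ = 9.67 × 1.54 = 14.9 m.
V₂ = q/y₂ = 43.0/14.9 = 2.89 m/s. E₁ = y₁ + V₁²/2g = 41.3 m; E₂ = y₂ + V₂²/2g = 15.3 m. ΔE = E₁ − E₂ = 26.0 m.
Q = q·b = 43.0 × 38.0 = 1634 m³/s. P = γ·Q·ΔE = 9.81 × 1634 × 26.0 = 416093 kW.

P = 416093 kW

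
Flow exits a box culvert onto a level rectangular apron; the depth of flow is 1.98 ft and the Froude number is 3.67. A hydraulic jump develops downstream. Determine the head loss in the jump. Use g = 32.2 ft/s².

Fr₁ = 3.67 (given).
From the momentum equation for a rectangular channel, y₂/y₁ = ½[√(1 + 8Fr₁²) − 1] = ½[√108.8 − 1] = 4.71.
y₂ = 4.71 × 1.98 = 9.33 ft.
V₁ = Fr₁·√(g·y₁) = 3.67×√(32.2×1.98) = 29.3 ft/s; q = V₁·y₁ = 58.0 ft²/s. V₂ = q/y₂ = 58.0/9.33 = 6.22 ft/s. E₁ = y₁ + V₁²/2g = 15.3 ft; E₂ = y₂ + V₂²/2g = 9.93 ft. ΔE = E₁ − E₂ = 5.38 ft.

ΔE = 5.38 ft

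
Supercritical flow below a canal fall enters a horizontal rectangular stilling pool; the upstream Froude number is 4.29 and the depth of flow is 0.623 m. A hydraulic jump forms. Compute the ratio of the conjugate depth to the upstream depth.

y₂/y₁ = 5.59

Fr₁ = 4.29 (given).
From the momentum equation for a rectangular channel, y₂/y₁ = ½[√(1 + 8Fr₁²) − 1] = ½[√148.2 − 1] = 5.59.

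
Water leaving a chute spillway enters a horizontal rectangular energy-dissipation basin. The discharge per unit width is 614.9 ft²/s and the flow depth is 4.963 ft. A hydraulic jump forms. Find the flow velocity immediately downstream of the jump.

V₁ = q/y₁ = 614.9/4.963 = 123.9 ft/s. Fr₁ = V₁/√(g·y₁) = 123.9/√(32.2×4.963) = 9.801.
From the momentum equation for a rectangular channel, y₂/y₁ = ½[√(1 + 8Fr₁²) − 1] = ½[√769.44 − 1] = 13.37.
y₂ = 13.37 × 4.963 = 66.35 ft.
V₂ = q/y₂ = 614.9/66.35 = 9.267 ft/s.

V₂ = 9.267 ft/s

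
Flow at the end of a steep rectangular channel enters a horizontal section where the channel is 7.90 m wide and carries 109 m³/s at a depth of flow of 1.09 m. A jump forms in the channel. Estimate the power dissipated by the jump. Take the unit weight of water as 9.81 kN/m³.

P = 3724 kW

q = Q/b = 109/7.90 = 13.8 m²/s; V₁ = q/y₁ = 12.7 m/s. Fr₁ = V₁/√(g·y₁) = 3.87.
Sequent-depth ratio: y₂/y₁ = ½[√(1 + 8Fr₁²) − 1] = ½[√120.9 − 1] = 5.00.
y₂ = 5.00 × 1.09 = 5.45 m.
V₂ = q/y₂ = 13.8/5.45 = 2.53 m/s. E₁ = y₁ + V₁²/2g = 9.26 m; E₂ = y₂ + V₂²/2g = 5.77 m. ΔE = E₁ − E₂ = 3.48 m.
P = γ·Q·ΔE = 9.81 × 109 × 3.48 = 3724 kW.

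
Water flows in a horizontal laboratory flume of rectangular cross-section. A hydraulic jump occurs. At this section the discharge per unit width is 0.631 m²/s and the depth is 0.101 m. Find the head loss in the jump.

ΔE = 1.21 m

V₁ = q/y₁ = 0.631/0.101 = 6.25 m/s. Fr₁ = V₁/√(g·y₁) = 6.25/√(9.81×0.101) = 6.28.
From the momentum equation for a rectangular channel, y₂/y₁ = ½[√(1 + 8Fr₁²) − 1] = ½[√316.1 − 1] = 8.39.
y₂ = 8.39 × 0.101 = 0.847 m.
V₂ = q/y₂ = 0.631/0.847 = 0.745 m/s. E₁ = y₁ + V₁²/2g = 2.09 m; E₂ = y₂ + V₂²/2g = 0.876 m. ΔE = E₁ − E₂ = 1.21 m.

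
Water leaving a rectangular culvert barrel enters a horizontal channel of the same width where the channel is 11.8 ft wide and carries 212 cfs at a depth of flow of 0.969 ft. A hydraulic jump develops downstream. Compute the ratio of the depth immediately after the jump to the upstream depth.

y₂/y₁ = 4.22

q = Q/b = 212/11.8 = 18.0 ft²/s; V₁ = q/y₁ = 18.5 ft/s. Fr₁ = V₁/√(g·y₁) = 3.32.
Bélanger equation: y₂/y₁ = ½[√(1 + 8Fr₁²) − 1] = ½[√89.14 − 1] = 4.22.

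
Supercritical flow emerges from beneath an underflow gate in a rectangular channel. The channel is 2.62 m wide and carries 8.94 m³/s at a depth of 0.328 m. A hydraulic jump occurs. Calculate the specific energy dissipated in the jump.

ΔE = 3.22 m

q = Q/b = 8.94/2.62 = 3.41 m²/s; V₁ = q/y₁ = 10.4 m/s. Fr₁ = V₁/√(g·y₁) = 5.80.
From the momentum equation for a rectangular channel, y₂/y₁ = ½[√(1 + 8Fr₁²) − 1] = ½[√270.1 − 1] = 7.72.
y₂ = 7.72 × 0.328 = 2.53 m.
V₂ = q/y₂ = 3.41/2.53 = 1.35 m/s. E₁ = y₁ + V₁²/2g = 5.84 m; E₂ = y₂ + V₂²/2g = 2.62 m. ΔE = E₁ − E₂ = 3.22 m.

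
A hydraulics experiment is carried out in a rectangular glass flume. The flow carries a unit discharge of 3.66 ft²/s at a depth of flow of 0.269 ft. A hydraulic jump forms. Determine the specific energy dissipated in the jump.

V₁ = q/y₁ = 3.66/0.269 = 13.6 ft/s. Fr₁ = V₁/√(g·y₁) = 13.6/√(32.2×0.269) = 4.62.
From the momentum equation for a rectangular channel, y₂/y₁ = ½[√(1 + 8Fr₁²) − 1] = ½[√172.0 − 1] = 6.06.
y₂ = 6.06 × 0.269 = 1.63 ft.
V₂ = q/y₂ = 3.66/1.63 = 2.25 ft/s. E₁ = y₁ + V₁²/2g = 3.14 ft; E₂ = y₂ + V₂²/2g = 1.71 ft. ΔE = E₁ − E₂ = 1.44 ft.

ΔE = 1.44 ft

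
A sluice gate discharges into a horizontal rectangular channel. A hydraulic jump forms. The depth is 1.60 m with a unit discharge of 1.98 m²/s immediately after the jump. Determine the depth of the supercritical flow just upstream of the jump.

y₁ = 0.267 m

V₂ = q/y₂ = 1.98/1.60 = 1.24 m/s; Fr₂ = V₂/√(g·y₂) = 0.312.
From the momentum equation (using Fr₂), y₁/y₂ = ½[√(1 + 8Fr₂²) − 1] = ½[√1.781 − 1] = 0.167.
y₁ = 0.167 × 1.60 = 0.267 m.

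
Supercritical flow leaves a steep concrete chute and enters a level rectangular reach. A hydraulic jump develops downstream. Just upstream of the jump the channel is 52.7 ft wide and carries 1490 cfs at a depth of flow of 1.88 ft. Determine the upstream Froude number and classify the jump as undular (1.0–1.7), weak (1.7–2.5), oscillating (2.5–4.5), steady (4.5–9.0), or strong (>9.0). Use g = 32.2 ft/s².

q = Q/b = 1490/52.7 = 28.3 ft²/s; V₁ = q/y₁ = 15.0 ft/s. Fr₁ = V₁/√(g·y₁) = 1.93.
Fr₁ = 1.93 lies in the weak range.

Fr₁ = 1.93; weak jump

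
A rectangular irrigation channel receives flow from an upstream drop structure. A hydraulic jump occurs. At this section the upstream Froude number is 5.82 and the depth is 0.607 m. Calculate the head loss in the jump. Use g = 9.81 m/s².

Fr₁ = 5.82 (given).
Conjugate-depth relation: y₂/y₁ = ½[√(1 + 8Fr₁²) − 1] = ½[√272.0 − 1] = 7.75.
y₂ = 7.75 × 0.607 = 4.70 m.
V₁ = Fr₁·√(g·y₁) = 5.82×√(9.81×0.607) = 14.2 m/s; q = V₁·y₁ = 8.62 m²/s. V₂ = q/y₂ = 8.62/4.70 = 1.83 m/s. E₁ = y₁ + V₁²/2g = 10.9 m; E₂ = y₂ + V₂²/2g = 4.87 m. ΔE = E₁ − E₂ = 6.01 m.

ΔE = 6.01 m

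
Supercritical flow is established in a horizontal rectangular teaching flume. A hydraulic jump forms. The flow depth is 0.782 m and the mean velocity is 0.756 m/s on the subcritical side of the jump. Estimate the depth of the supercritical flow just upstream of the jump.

Fr₂ = V₂/√(g·y₂) = 0.756/√(9.81×0.782) = 0.273.
Since the conjugate-depth ratio holds either way, y₁/y₂ = ½[√(1 + 8Fr₂²) − 1] = ½[√1.596 − 1] = 0.132.
y₁ = 0.132 × 0.782 = 0.103 m.

y₁ = 0.103 m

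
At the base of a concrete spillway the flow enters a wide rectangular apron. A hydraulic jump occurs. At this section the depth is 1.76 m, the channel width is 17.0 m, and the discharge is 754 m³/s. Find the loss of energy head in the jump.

ΔE = 19.4 m

q = Q/b = 754/17.0 = 44.4 m²/s; V₁ = q/y₁ = 25.2 m/s. Fr₁ = V₁/√(g·y₁) = 6.06.
Bélanger equation: y₂/y₁ = ½[√(1 + 8Fr₁²) − 1] = ½[√295.3 − 1] = 8.09.
y₂ = 8.09 × 1.76 = 14.2 m.
V₂ = q/y₂ = 44.4/14.2 = 3.11 m/s. E₁ = y₁ + V₁²/2g = 34.1 m; E₂ = y₂ + V₂²/2g = 14.7 m. ΔE = E₁ − E₂ = 19.4 m.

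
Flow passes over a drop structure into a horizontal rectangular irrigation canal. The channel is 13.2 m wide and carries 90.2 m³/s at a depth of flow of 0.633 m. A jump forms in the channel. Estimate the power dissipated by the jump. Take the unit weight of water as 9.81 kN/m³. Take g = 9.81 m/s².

q = Q/b = 90.2/13.2 = 6.83 m²/s; V₁ = q/y₁ = 10.8 m/s. Fr₁ = V₁/√(g·y₁) = 4.33.
Sequent-depth ratio: y₂/y₁ = ½[√(1 + 8Fr₁²) − 1] = ½[√151.1 − 1] = 5.65.
y₂ = 5.65 × 0.633 = 3.57 m.
V₂ = q/y₂ = 6.83/3.57 = 1.91 m/s. E₁ = y₁ + V₁²/2g = 6.57 m; E₂ = y₂ + V₂²/2g = 3.76 m. ΔE = E₁ − E₂ = 2.81 m.
P = γ·Q·ΔE = 9.81 × 90.2 × 2.81 = 2488 kW.

P = 2488 kW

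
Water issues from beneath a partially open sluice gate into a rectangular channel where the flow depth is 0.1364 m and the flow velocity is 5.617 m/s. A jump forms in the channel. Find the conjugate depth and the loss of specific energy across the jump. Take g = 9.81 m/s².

y₂ = 0.8710 m; ΔE = 0.8341 m

Fr₁ = V₁/√(g·y₁) = 5.617/√(9.81×0.1364) = 4.856.
Sequent-depth ratio: y₂/y₁ = ½[√(1 + 8Fr₁²) − 1] = ½[√189.63 − 1] = 6.385.
y₂ = 6.385 × 0.1364 = 0.8710 m.
Head loss: ΔE = (y₂ − y₁)³/(4y₁y₂) = (0.8710 − 0.1364)³/(4×0.1364×0.8710) = 0.3964/0.4752 = 0.8341 m.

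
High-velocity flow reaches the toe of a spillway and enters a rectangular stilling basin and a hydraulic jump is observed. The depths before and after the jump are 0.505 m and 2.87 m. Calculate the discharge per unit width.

q = 4.90 m²/s

For a rectangular channel the momentum equation gives q² = ½·g·y₁·y₂·(y₁ + y₂) = ½×9.81×0.505×2.87×3.38 = 24.0.
q = √24.0 = 4.90 m²/s.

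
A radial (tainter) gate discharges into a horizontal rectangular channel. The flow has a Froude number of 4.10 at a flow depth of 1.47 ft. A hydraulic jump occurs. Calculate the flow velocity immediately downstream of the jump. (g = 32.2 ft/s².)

V₂ = 5.30 ft/s

Fr₁ = 4.10 (given).
Bélanger equation: y₂/y₁ = ½[√(1 + 8Fr₁²) − 1] = ½[√135.5 − 1] = 5.32.
y₂ = 5.32 × 1.47 = 7.82 ft.
V₁ = Fr₁·√(g·y₁) = 4.10×√(32.2×1.47) = 28.2 ft/s; q = V₁·y₁ = 41.5 ft²/s.
V₂ = q/y₂ = 41.5/7.82 = 5.30 ft/s.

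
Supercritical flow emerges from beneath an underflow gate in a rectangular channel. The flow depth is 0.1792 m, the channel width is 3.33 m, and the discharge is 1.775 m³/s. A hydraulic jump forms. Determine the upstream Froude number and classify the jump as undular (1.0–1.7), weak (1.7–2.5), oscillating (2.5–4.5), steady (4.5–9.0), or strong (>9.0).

q = Q/b = 1.775/3.33 = 0.5330 m²/s; V₁ = q/y₁ = 2.975 m/s. Fr₁ = V₁/√(g·y₁) = 2.243.
Fr₁ = 2.243 lies in the weak range.

Fr₁ = 2.243; weak jump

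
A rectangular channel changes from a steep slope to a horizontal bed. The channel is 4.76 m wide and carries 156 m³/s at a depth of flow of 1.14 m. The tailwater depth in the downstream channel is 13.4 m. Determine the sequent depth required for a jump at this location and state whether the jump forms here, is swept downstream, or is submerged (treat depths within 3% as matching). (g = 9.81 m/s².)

y₂ = 13.3 m; the jump forms here

q = Q/b = 156/4.76 = 32.8 m²/s; V₁ = q/y₁ = 28.7 m/s. Fr₁ = V₁/√(g·y₁) = 8.60.
From the momentum equation for a rectangular channel, y₂/y₁ = ½[√(1 + 8Fr₁²) − 1] = ½[√592.2 − 1] = 11.7.
y₂ = 11.7 × 1.14 = 13.3 m.
Tailwater y_tw = 13.4 m: y_tw ≈ y₂, so the jump forms here.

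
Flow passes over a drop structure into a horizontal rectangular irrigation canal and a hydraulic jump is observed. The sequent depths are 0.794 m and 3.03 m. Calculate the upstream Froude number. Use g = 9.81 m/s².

Fr₁ = 3.03

For a rectangular channel the momentum equation gives q² = ½·g·y₁·y₂·(y₁ + y₂) = ½×9.81×0.794×3.03×3.82 = 45.1.
q = √45.1 = 6.72 m²/s.
V₁ = q/y₁ = 8.46 m/s; Fr₁ = V₁/√(g·y₁) = 3.03.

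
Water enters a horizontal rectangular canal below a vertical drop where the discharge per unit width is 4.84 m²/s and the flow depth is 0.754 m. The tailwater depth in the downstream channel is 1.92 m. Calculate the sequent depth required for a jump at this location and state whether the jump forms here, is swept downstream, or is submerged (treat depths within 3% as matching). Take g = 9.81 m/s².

y₂ = 2.17 m; the jump is swept downstream

V₁ = q/y₁ = 4.84/0.754 = 6.42 m/s. Fr₁ = V₁/√(g·y₁) = 6.42/√(9.81×0.754) = 2.36.
Bélanger equation: y₂/y₁ = ½[√(1 + 8Fr₁²) − 1] = ½[√45.57 − 1] = 2.88.
y₂ = 2.88 × 0.754 = 2.17 m.
Tailwater y_tw = 1.92 m: y_tw < y₂, so the jump is swept downstream.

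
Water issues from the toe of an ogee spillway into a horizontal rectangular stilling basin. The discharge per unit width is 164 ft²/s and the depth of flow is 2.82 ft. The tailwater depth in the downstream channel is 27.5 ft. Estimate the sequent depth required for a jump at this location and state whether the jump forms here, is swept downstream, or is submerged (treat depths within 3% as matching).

y₂ = 23.0 ft; the jump is submerged

V₁ = q/y₁ = 164/2.82 = 58.2 ft/s. Fr₁ = V₁/√(g·y₁) = 58.2/√(32.2×2.82) = 6.10.
By Bélanger, y₂/y₁ = ½[√(1 + 8Fr₁²) − 1] = ½[√299.0 − 1] = 8.15.
y₂ = 8.15 × 2.82 = 23.0 ft.
Tailwater y_tw = 27.5 ft: y_tw > y₂, so the jump is submerged.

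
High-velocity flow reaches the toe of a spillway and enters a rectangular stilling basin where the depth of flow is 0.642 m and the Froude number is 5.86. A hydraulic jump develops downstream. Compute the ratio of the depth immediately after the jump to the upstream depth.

Fr₁ = 5.86 (given).
From the momentum equation for a rectangular channel, y₂/y₁ = ½[√(1 + 8Fr₁²) − 1] = ½[√275.7 − 1] = 7.80.

y₂/y₁ = 7.80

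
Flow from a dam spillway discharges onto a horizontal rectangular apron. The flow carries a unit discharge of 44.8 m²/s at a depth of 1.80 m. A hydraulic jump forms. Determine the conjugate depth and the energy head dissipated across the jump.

V₁ = q/y₁ = 44.8/1.80 = 24.9 m/s. Fr₁ = V₁/√(g·y₁) = 24.9/√(9.81×1.80) = 5.92.
Bélanger equation: y₂/y₁ = ½[√(1 + 8Fr₁²) − 1] = ½[√281.6 − 1] = 7.89.
y₂ = 7.89 × 1.80 = 14.2 m.
V₂ = q/y₂ = 44.8/14.2 = 3.15 m/s. E₁ = y₁ + V₁²/2g = 33.4 m; E₂ = y₂ + V₂²/2g = 14.7 m. ΔE = E₁ − E₂ = 18.7 m.

y₂ = 14.2 m; ΔE = 18.7 m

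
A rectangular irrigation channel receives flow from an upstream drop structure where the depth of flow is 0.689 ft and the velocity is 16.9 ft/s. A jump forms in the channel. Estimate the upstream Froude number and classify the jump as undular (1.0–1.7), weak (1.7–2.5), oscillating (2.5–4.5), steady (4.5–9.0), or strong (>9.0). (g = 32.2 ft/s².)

Fr₁ = 3.59; oscillating jump

Fr₁ = V₁/√(g·y₁) = 16.9/√(32.2×0.689) = 3.59.
Fr₁ = 3.59 lies in the oscillating range.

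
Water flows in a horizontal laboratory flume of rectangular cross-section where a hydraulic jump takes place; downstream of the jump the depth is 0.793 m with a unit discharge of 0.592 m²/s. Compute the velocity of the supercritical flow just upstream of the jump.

V₁ = 5.87 m/s

V₂ = q/y₂ = 0.592/0.793 = 0.747 m/s; Fr₂ = V₂/√(g·y₂) = 0.268.
Applying the sequent-depth relation in reverse, y₁/y₂ = ½[√(1 + 8Fr₂²) − 1] = ½[√1.573 − 1] = 0.127.
y₁ = 0.127 × 0.793 = 0.101 m.
V₁ = q/y₁ = 0.592/0.101 = 5.87 m/s.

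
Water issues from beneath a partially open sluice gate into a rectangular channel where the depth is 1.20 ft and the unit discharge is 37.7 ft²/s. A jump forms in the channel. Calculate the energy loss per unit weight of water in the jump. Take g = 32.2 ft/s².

V₁ = q/y₁ = 37.7/1.20 = 31.4 ft/s. Fr₁ = V₁/√(g·y₁) = 31.4/√(32.2×1.20) = 5.05.
Conjugate-depth relation: y₂/y₁ = ½[√(1 + 8Fr₁²) − 1] = ½[√205.3 − 1] = 6.67.
y₂ = 6.67 × 1.20 = 8.00 ft.
V₂ = q/y₂ = 37.7/8.00 = 4.71 ft/s. E₁ = y₁ + V₁²/2g = 16.5 ft; E₂ = y₂ + V₂²/2g = 8.34 ft. ΔE = E₁ − E₂ = 8.18 ft.

ΔE = 8.18 ft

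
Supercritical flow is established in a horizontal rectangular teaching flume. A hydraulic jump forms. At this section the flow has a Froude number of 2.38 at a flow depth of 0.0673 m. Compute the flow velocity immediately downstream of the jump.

V₂ = 0.666 m/s

Fr₁ = 2.38 (given).
From the momentum equation for a rectangular channel, y₂/y₁ = ½[√(1 + 8Fr₁²) − 1] = ½[√46.32 − 1] = 2.90.
y₂ = 2.90 × 0.0673 = 0.195 m.
V₁ = Fr₁·√(g·y₁) = 2.38×√(9.81×0.0673) = 1.93 m/s; q = V₁·y₁ = 0.130 m²/s.
V₂ = q/y₂ = 0.130/0.195 = 0.666 m/s.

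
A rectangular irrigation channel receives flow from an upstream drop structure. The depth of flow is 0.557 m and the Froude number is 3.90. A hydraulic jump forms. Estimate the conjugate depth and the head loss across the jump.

Fr₁ = 3.90 (given).
Bélanger equation: y₂/y₁ = ½[√(1 + 8Fr₁²) − 1] = ½[√122.7 − 1] = 5.04.
y₂ = 5.04 × 0.557 = 2.81 m.
Head loss: ΔE = (y₂ − y₁)³/(4y₁y₂) = (2.81 − 0.557)³/(4×0.557×2.81) = 11.4/6.25 = 1.82 m.

y₂ = 2.81 m; ΔE = 1.82 m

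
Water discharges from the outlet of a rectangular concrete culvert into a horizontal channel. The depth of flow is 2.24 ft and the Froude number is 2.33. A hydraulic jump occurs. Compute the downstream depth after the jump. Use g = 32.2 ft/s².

Fr₁ = 2.33 (given).
Bélanger equation: y₂/y₁ = ½[√(1 + 8Fr₁²) − 1] = ½[√44.43 − 1] = 2.83.
y₂ = 2.83 × 2.24 = 6.35 ft.

y₂ = 6.35 ft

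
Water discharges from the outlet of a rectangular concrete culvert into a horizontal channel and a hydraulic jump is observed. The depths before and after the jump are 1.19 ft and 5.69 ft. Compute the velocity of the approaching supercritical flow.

For a rectangular channel the momentum equation gives q² = ½·g·y₁·y₂·(y₁ + y₂) = ½×32.2×1.19×5.69×6.88 = 750.
q = √750 = 27.4 ft²/s.
V₁ = q/y₁ = 27.4/1.19 = 23.0 ft/s.

V₁ = 23.0 ft/s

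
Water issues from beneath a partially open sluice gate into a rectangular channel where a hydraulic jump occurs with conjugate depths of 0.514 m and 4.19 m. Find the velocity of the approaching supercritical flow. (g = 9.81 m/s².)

V₁ = 13.7 m/s

For a rectangular channel the momentum equation gives q² = ½·g·y₁·y₂·(y₁ + y₂) = ½×9.81×0.514×4.19×4.70 = 49.7.
q = √49.7 = 7.05 m²/s.
V₁ = q/y₁ = 7.05/0.514 = 13.7 m/s.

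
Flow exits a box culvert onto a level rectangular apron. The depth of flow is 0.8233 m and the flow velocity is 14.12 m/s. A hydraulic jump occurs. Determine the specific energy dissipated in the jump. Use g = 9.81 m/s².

ΔE = 5.360 m

Fr₁ = V₁/√(g·y₁) = 14.12/√(9.81×0.8233) = 4.968.
Bélanger equation: y₂/y₁ = ½[√(1 + 8Fr₁²) − 1] = ½[√198.48 − 1] = 6.544.
y₂ = 6.544 × 0.8233 = 5.388 m.
Head loss: ΔE = (y₂ − y₁)³/(4y₁y₂) = (5.388 − 0.8233)³/(4×0.8233×5.388) = 95.10/17.74 = 5.360 m.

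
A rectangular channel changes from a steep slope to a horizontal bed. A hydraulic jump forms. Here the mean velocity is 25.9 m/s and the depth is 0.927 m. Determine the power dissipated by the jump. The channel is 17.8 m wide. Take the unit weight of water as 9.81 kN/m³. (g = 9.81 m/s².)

Fr₁ = V₁/√(g·y₁) = 25.9/√(9.81×0.927) = 8.59.
Sequent-depth ratio: y₂/y₁ = ½[√(1 + 8Fr₁²) − 1] = ½[√591.1 − 1] = 11.7.
y₂ = 11.7 × 0.927 = 10.8 m.
Head loss: ΔE = (y₂ − y₁)³/(4y₁y₂) = (10.8 − 0.927)³/(4×0.927×10.8) = 964/40.1 = 24.1 m.
q = V₁·y₁ = 25.9 × 0.927 = 24.0 m²/s. Q = q·b = 24.0 × 17.8 = 427 m³/s. P = γ·Q·ΔE = 9.81 × 427 × 24.1 = 100870 kW.

P = 100870 kW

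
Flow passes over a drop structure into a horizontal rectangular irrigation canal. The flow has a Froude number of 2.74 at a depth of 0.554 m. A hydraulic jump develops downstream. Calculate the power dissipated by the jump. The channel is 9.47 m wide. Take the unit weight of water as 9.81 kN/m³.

P = 186 kW

Fr₁ = 2.74 (given).
Sequent-depth ratio: y₂/y₁ = ½[√(1 + 8Fr₁²) − 1] = ½[√61.06 − 1] = 3.41.
y₂ = 3.41 × 0.554 = 1.89 m.
V₁ = Fr₁·√(g·y₁) = 2.74×√(9.81×0.554) = 6.39 m/s; q = V₁·y₁ = 3.54 m²/s. V₂ = q/y₂ = 3.54/1.89 = 1.87 m/s. E₁ = y₁ + V₁²/2g = 2.63 m; E₂ = y₂ + V₂²/2g = 2.07 m. ΔE = E₁ − E₂ = 0.567 m.
Q = q·b = 3.54 × 9.47 = 33.5 m³/s. P = γ·Q·ΔE = 9.81 × 33.5 × 0.567 = 186 kW.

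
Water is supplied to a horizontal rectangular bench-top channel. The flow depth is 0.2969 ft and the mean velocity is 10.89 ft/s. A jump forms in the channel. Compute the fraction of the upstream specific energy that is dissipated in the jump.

ΔE/E₁ = 0.332 (33.2%)

Fr₁ = V₁/√(g·y₁) = 10.89/√(32.2×0.2969) = 3.522.
Conjugate-depth relation: y₂/y₁ = ½[√(1 + 8Fr₁²) − 1] = ½[√100.24 − 1] = 4.506.
y₂ = 4.506 × 0.2969 = 1.338 ft.
E₁ = y₁ + V₁²/2g = 2.138 ft. ΔE = (y₂ − y₁)³/(4y₁y₂) = 0.7099 ft. ΔE/E₁ = 0.7099/2.138 = 0.332.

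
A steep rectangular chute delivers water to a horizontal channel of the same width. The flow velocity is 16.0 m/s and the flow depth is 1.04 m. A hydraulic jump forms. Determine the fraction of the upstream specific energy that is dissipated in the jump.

ΔE/E₁ = 0.491 (49.1%)

Fr₁ = V₁/√(g·y₁) = 16.0/√(9.81×1.04) = 5.01.
By Bélanger, y₂/y₁ = ½[√(1 + 8Fr₁²) − 1] = ½[√201.7 − 1] = 6.60.
y₂ = 6.60 × 1.04 = 6.87 m.
E₁ = y₁ + V₁²/2g = 14.1 m. ΔE = (y₂ − y₁)³/(4y₁y₂) = 6.92 m. ΔE/E₁ = 6.92/14.1 = 0.491.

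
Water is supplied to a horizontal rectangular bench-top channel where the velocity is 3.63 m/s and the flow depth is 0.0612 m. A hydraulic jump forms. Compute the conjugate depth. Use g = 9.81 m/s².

Fr₁ = V₁/√(g·y₁) = 3.63/√(9.81×0.0612) = 4.68.
Sequent-depth ratio: y₂/y₁ = ½[√(1 + 8Fr₁²) − 1] = ½[√176.6 − 1] = 6.14.
y₂ = 6.14 × 0.0612 = 0.376 m.

y₂ = 0.376 m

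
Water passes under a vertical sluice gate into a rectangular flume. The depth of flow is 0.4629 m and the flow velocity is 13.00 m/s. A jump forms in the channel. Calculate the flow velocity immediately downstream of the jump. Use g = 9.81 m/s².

V₂ = 1.597 m/s

Fr₁ = V₁/√(g·y₁) = 13.00/√(9.81×0.4629) = 6.100.
Bélanger equation: y₂/y₁ = ½[√(1 + 8Fr₁²) − 1] = ½[√298.73 − 1] = 8.142.
y₂ = 8.142 × 0.4629 = 3.769 m.
q = V₁·y₁ = 13.00 × 0.4629 = 6.018 m²/s.
V₂ = q/y₂ = 6.018/3.769 = 1.597 m/s.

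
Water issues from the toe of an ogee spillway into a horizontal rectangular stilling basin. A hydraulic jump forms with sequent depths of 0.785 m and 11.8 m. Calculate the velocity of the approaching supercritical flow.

For a rectangular channel the momentum equation gives q² = ½·g·y₁·y₂·(y₁ + y₂) = ½×9.81×0.785×11.8×12.6 = 572.
q = √572 = 23.9 m²/s.
V₁ = q/y₁ = 23.9/0.785 = 30.5 m/s.

V₁ = 30.5 m/s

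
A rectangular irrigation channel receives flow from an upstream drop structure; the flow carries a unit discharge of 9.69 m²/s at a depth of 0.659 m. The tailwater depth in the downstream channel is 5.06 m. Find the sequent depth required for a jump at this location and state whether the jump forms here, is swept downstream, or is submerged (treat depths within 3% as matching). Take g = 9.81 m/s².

y₂ = 5.07 m; the jump forms here

V₁ = q/y₁ = 9.69/0.659 = 14.7 m/s. Fr₁ = V₁/√(g·y₁) = 14.7/√(9.81×0.659) = 5.78.
From the momentum equation for a rectangular channel, y₂/y₁ = ½[√(1 + 8Fr₁²) − 1] = ½[√268.6 − 1] = 7.69.
y₂ = 7.69 × 0.659 = 5.07 m.
Tailwater y_tw = 5.06 m: y_tw ≈ y₂, so the jump forms here.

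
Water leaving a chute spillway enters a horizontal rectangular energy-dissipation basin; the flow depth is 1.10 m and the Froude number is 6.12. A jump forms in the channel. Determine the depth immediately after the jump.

y₂ = 8.99 m

Fr₁ = 6.12 (given).
Sequent-depth ratio: y₂/y₁ = ½[√(1 + 8Fr₁²) − 1] = ½[√300.6 − 1] = 8.17.
y₂ = 8.17 × 1.10 = 8.99 m.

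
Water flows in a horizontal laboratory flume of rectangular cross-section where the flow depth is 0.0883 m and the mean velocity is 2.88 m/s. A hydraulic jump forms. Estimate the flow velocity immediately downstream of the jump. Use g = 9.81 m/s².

V₂ = 0.738 m/s

Fr₁ = V₁/√(g·y₁) = 2.88/√(9.81×0.0883) = 3.09.
Sequent-depth ratio: y₂/y₁ = ½[√(1 + 8Fr₁²) − 1] = ½[√77.60 − 1] = 3.90.
y₂ = 3.90 × 0.0883 = 0.345 m.
q = V₁·y₁ = 2.88 × 0.0883 = 0.254 m²/s.
V₂ = q/y₂ = 0.254/0.345 = 0.738 m/s.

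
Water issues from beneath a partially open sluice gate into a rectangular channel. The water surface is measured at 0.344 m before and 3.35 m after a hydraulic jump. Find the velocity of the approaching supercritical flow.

For a rectangular channel the momentum equation gives q² = ½·g·y₁·y₂·(y₁ + y₂) = ½×9.81×0.344×3.35×3.69 = 20.9.
q = √20.9 = 4.57 m²/s.
V₁ = q/y₁ = 4.57/0.344 = 13.3 m/s.

V₁ = 13.3 m/s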